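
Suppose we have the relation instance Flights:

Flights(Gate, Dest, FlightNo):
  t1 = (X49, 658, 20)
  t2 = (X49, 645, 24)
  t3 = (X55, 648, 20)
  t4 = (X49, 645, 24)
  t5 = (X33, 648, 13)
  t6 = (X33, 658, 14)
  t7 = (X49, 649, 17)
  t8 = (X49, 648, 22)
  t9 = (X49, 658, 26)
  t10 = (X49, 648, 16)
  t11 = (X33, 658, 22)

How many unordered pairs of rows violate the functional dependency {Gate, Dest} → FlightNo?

(Gate=X49, Dest=658): violating pairs (1,9) — 1 pair.
(Gate=X49, Dest=645): all 2 rows agree on FlightNo — 0 pairs.
(Gate=X33, Dest=658): violating pairs (6,11) — 1 pair.
(Gate=X49, Dest=648): violating pairs (8,10) — 1 pair.

3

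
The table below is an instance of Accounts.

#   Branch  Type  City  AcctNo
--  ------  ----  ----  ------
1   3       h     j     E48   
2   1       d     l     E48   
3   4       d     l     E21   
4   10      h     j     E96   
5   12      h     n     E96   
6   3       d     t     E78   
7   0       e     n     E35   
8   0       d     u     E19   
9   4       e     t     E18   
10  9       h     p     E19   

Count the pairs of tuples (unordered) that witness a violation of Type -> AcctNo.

Type=h: violating pairs (1,4), (1,5), (1,10), (4,10), (5,10) — 5 pairs.
Type=d: violating pairs (2,3), (2,6), (2,8), (3,6), (3,8), (6,8) — 6 pairs.
Type=e: violating pairs (7,9) — 1 pair.

12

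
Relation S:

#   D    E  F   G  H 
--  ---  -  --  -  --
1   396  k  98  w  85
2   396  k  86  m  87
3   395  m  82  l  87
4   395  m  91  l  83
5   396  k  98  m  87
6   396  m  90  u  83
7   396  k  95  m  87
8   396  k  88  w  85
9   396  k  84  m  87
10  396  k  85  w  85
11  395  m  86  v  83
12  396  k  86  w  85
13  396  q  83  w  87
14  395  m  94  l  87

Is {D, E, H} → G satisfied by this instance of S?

No

(D=396, E=k, H=85): rows 1, 8, 10, 12 → G = w, w, w, w ✓
(D=396, E=k, H=87): rows 2, 5, 7, 9 → G = m, m, m, m ✓
(D=395, E=m, H=87): rows 3, 14 → G = l, l ✓
(D=395, E=m, H=83): rows 4, 11 → G takes values {l, v} — violation
(D=396, E=m, H=83): row 6 → G = u ✓
(D=396, E=q, H=87): row 13 → G = w ✓
Two rows agree on {D, E, H} but differ on G, so {D, E, H} → G does not hold.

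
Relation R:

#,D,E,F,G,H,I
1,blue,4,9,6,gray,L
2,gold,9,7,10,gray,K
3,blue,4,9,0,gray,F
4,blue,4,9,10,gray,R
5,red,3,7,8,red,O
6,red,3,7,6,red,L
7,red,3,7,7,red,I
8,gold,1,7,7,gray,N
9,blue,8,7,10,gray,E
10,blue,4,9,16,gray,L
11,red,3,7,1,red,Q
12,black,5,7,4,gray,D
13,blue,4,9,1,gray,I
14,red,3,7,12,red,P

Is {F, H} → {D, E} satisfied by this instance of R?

(F=9, H=gray): rows 1, 3, 4, 10, 13 → {D,E} = (blue, 4), (blue, 4), (blue, 4), (blue, 4), (blue, 4) ✓
(F=7, H=gray): rows 2, 8, 9, 12 → {D,E} takes values {(gold, 9), (gold, 1), (blue, 8), (black, 5)} — violation
(F=7, H=red): rows 5, 6, 7, 11, 14 → {D,E} = (red, 3), (red, 3), (red, 3), (red, 3), (red, 3) ✓
Two rows agree on {F, H} but differ on {D, E}, so {F, H} → {D, E} does not hold.

No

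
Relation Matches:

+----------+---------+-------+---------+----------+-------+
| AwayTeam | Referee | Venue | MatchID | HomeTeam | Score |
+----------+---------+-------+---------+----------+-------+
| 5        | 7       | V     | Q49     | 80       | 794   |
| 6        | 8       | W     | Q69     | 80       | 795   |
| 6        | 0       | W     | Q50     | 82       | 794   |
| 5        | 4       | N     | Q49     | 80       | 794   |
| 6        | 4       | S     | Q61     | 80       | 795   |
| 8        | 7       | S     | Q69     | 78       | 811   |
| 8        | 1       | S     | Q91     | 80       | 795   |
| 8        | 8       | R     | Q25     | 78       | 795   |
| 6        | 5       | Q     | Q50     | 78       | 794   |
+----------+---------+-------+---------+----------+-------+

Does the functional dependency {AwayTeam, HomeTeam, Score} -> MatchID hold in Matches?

(AwayTeam=5, HomeTeam=80, Score=794): 2 rows → MatchID = Q49, Q49 ✓
(AwayTeam=6, HomeTeam=80, Score=795): 2 rows → MatchID takes values {Q69, Q61} — violation
(AwayTeam=6, HomeTeam=82, Score=794): 1 row → MatchID = Q50 ✓
(AwayTeam=8, HomeTeam=78, Score=811): 1 row → MatchID = Q69 ✓
(AwayTeam=8, HomeTeam=80, Score=795): 1 row → MatchID = Q91 ✓
(AwayTeam=8, HomeTeam=78, Score=795): 1 row → MatchID = Q25 ✓
(AwayTeam=6, HomeTeam=78, Score=794): 1 row → MatchID = Q50 ✓
Two rows agree on {AwayTeam, HomeTeam, Score} but differ on MatchID, so {AwayTeam, HomeTeam, Score} -> MatchID does not hold.

No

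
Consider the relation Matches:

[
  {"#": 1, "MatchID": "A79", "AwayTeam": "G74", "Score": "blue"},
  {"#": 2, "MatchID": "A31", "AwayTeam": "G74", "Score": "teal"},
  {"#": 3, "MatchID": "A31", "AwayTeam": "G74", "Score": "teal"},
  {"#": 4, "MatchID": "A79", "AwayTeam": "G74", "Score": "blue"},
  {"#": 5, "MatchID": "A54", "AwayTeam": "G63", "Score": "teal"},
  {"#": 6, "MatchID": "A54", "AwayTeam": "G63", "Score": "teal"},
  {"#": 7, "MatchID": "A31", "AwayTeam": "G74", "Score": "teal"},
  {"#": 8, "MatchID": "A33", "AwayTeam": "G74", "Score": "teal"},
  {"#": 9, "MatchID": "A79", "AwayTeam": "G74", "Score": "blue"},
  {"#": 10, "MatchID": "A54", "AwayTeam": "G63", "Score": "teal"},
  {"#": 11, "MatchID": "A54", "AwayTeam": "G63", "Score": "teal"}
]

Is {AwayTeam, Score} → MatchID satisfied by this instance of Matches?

No

(AwayTeam=G74, Score=blue): rows 1, 4, 9 → MatchID = A79, A79, A79 ✓
(AwayTeam=G74, Score=teal): rows 2, 3, 7, 8 → MatchID takes values {A31, A33} — violation
(AwayTeam=G63, Score=teal): rows 5, 6, 10, 11 → MatchID = A54, A54, A54, A54 ✓
Two rows agree on {AwayTeam, Score} but differ on MatchID, so {AwayTeam, Score} → MatchID does not hold.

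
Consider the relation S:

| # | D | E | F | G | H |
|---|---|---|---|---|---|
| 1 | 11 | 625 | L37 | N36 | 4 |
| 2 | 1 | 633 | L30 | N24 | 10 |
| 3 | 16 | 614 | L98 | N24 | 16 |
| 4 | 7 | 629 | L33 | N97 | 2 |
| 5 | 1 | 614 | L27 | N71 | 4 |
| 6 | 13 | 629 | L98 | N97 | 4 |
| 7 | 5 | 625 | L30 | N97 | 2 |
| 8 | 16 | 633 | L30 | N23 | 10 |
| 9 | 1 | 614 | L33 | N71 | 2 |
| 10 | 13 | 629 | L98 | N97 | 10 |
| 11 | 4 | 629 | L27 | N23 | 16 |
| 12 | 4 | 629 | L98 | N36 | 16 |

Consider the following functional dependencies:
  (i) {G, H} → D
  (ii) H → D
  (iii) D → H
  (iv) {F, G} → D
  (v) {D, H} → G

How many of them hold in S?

(i) {G, H} → D: (G=N97, H=2): rows 4, 7 → D takes values {7, 5} — violation — fails.
(ii) H → D: H=4: rows 1, 5, 6 → D takes values {11, 1, 13} — violation; H=10: rows 2, 8, 10 → D takes values {1, 16, 13} — violation; H=16: rows 3, 11, 12 → D takes values {16, 4} — violation; H=2: rows 4, 7, 9 → D takes values {7, 5, 1} — violation — fails.
(iii) D → H: D=1: rows 2, 5, 9 → H takes values {10, 4, 2} — violation; D=16: rows 3, 8 → H takes values {16, 10} — violation; D=13: rows 6, 10 → H takes values {4, 10} — violation — fails.
(iv) {F, G} → D: every LHS value maps to a single RHS value — holds.
(v) {D, H} → G: (D=4, H=16): rows 11, 12 → G takes values {N23, N36} — violation — fails.
1 of the 5 dependencies holds.

1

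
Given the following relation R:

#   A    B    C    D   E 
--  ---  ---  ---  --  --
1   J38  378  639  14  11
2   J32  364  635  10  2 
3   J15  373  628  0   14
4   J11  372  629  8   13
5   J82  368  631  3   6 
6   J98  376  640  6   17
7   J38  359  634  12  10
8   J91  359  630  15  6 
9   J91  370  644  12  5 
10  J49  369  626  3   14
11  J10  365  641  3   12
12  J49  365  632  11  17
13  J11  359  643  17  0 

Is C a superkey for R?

All 13 rows have distinct C values, so C → (all attributes) holds and C is a superkey.

Yes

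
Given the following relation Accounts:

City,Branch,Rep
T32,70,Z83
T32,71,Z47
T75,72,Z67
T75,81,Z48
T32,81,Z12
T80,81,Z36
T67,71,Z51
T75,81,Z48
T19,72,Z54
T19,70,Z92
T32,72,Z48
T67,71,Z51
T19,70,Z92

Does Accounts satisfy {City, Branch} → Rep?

(City=T32, Branch=70): 1 row → Rep = Z83 ✓
(City=T32, Branch=71): 1 row → Rep = Z47 ✓
(City=T75, Branch=72): 1 row → Rep = Z67 ✓
(City=T75, Branch=81): 2 rows → Rep = Z48, Z48 ✓
(City=T32, Branch=81): 1 row → Rep = Z12 ✓
(City=T80, Branch=81): 1 row → Rep = Z36 ✓
(City=T67, Branch=71): 2 rows → Rep = Z51, Z51 ✓
(City=T19, Branch=72): 1 row → Rep = Z54 ✓
(City=T19, Branch=70): 2 rows → Rep = Z92, Z92 ✓
(City=T32, Branch=72): 1 row → Rep = Z48 ✓
Every {City, Branch} value is associated with a single Rep value, so {City, Branch} → Rep holds.

Yes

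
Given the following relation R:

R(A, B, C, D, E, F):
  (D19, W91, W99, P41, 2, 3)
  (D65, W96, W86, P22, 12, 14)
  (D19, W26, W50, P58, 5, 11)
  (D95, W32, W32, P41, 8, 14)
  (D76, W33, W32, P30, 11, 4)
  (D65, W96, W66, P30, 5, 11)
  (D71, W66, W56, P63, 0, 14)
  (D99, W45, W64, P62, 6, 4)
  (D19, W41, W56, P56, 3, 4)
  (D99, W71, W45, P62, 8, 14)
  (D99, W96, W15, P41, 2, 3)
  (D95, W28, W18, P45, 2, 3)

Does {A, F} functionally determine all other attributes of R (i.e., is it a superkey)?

All 12 rows have distinct {A, F} values, so {A, F} → (all attributes) holds and {A, F} is a superkey.

Yes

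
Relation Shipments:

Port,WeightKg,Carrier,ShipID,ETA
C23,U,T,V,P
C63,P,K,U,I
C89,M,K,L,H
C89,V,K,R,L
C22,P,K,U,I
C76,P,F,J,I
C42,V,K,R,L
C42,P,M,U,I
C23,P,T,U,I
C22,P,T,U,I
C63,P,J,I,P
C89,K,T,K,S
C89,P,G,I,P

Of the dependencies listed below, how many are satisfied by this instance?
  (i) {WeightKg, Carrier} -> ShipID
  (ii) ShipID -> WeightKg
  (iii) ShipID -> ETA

(i) {WeightKg, Carrier} -> ShipID: every LHS value maps to a single RHS value — holds.
(ii) ShipID -> WeightKg: every LHS value maps to a single RHS value — holds.
(iii) ShipID -> ETA: every LHS value maps to a single RHS value — holds.
3 of the 3 dependencies hold.

3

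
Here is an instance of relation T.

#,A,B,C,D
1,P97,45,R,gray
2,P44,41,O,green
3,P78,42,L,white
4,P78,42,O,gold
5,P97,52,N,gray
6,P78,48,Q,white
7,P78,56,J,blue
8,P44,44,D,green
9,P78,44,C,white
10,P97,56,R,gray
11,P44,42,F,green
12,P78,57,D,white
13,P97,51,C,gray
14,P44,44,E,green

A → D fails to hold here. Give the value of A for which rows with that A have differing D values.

A=P97: rows 1, 5, 10, 13 → D = gray, gray, gray, gray ✓
A=P44: rows 2, 8, 11, 14 → D = green, green, green, green ✓
A=P78: rows 3, 4, 6, 7, 9, 12 → D takes values {white, gold, blue} — violation
The only A value with inconsistent D is A=P78.

P78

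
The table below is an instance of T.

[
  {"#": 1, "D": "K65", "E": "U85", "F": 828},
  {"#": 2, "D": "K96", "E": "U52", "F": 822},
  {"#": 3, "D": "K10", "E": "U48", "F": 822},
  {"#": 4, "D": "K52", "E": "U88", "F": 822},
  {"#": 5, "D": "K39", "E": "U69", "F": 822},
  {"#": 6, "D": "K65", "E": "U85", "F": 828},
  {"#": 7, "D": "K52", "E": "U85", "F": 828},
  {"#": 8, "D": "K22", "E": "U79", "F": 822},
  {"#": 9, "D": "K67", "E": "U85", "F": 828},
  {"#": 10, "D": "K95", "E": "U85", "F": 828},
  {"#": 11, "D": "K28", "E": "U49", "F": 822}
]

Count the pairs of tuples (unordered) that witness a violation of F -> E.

15

F=828: all 5 rows agree on E — 0 pairs.
F=822: violating pairs (2,3), (2,4), (2,5), (2,8), (2,11), (3,4), (3,5), (3,8), (3,11), (4,5), (4,8), (4,11), (5,8), (5,11), (8,11) — 15 pairs.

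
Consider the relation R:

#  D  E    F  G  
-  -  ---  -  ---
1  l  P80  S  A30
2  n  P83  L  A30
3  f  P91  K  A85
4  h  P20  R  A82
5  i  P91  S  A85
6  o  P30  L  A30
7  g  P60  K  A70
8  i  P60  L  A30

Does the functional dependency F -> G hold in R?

No

F=S: rows 1, 5 → G takes values {A30, A85} — violation
F=L: rows 2, 6, 8 → G = A30, A30, A30 ✓
F=K: rows 3, 7 → G takes values {A85, A70} — violation
F=R: row 4 → G = A82 ✓
Two rows agree on F but differ on G, so F -> G does not hold.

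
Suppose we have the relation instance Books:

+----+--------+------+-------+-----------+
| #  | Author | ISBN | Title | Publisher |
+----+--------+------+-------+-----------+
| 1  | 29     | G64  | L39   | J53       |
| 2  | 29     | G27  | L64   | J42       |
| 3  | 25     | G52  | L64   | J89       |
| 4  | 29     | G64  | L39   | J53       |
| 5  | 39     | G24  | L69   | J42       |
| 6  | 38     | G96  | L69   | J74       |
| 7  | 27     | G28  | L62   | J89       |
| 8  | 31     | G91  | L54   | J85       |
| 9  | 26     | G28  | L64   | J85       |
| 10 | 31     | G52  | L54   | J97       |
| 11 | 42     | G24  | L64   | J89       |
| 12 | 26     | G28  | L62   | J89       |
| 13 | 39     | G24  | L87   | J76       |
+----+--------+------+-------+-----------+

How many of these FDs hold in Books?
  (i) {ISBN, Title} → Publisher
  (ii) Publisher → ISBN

(i) {ISBN, Title} → Publisher: every LHS value maps to a single RHS value — holds.
(ii) Publisher → ISBN: Publisher=J42: rows 2, 5 → ISBN takes values {G27, G24} — violation; Publisher=J89: rows 3, 7, 11, 12 → ISBN takes values {G52, G28, G24} — violation; Publisher=J85: rows 8, 9 → ISBN takes values {G91, G28} — violation — fails.
1 of the 2 dependencies holds.

1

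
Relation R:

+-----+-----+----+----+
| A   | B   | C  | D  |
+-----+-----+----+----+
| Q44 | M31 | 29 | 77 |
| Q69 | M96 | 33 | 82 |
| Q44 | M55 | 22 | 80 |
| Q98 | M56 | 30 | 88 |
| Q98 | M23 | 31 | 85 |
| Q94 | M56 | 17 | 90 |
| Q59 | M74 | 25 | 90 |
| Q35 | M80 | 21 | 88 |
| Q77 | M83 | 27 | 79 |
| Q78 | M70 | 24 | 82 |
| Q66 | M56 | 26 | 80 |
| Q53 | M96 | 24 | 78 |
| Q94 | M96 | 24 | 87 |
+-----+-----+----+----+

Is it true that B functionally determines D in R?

No

B=M31: 1 row → D = 77 ✓
B=M96: 3 rows → D takes values {82, 78, 87} — violation
B=M55: 1 row → D = 80 ✓
B=M56: 3 rows → D takes values {88, 90, 80} — violation
B=M23: 1 row → D = 85 ✓
B=M74: 1 row → D = 90 ✓
B=M80: 1 row → D = 88 ✓
B=M83: 1 row → D = 79 ✓
B=M70: 1 row → D = 82 ✓
Two rows agree on B but differ on D, so B → D does not hold.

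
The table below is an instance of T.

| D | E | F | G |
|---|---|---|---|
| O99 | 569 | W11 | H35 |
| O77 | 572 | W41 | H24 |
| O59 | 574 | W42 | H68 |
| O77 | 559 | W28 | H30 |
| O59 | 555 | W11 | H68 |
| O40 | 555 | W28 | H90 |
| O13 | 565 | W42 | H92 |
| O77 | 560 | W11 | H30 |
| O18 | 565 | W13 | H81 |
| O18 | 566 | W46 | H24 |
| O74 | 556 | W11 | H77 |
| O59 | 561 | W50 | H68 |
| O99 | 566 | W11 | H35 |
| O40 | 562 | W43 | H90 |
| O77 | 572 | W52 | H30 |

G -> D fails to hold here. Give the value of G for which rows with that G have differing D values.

G=H35: 2 rows → D = O99, O99 ✓
G=H24: 2 rows → D takes values {O77, O18} — violation
G=H68: 3 rows → D = O59, O59, O59 ✓
G=H30: 3 rows → D = O77, O77, O77 ✓
G=H90: 2 rows → D = O40, O40 ✓
G=H92: 1 row → D = O13 ✓
G=H81: 1 row → D = O18 ✓
G=H77: 1 row → D = O74 ✓
The only G value with inconsistent D is G=H24.

H24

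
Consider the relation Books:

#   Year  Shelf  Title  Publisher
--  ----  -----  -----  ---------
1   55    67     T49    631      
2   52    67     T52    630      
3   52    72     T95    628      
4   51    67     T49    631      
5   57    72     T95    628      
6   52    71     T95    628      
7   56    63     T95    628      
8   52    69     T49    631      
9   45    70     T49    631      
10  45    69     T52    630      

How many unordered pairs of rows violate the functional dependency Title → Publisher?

Title=T49: all 4 rows agree on Publisher — 0 pairs.
Title=T52: all 2 rows agree on Publisher — 0 pairs.
Title=T95: all 4 rows agree on Publisher — 0 pairs.

0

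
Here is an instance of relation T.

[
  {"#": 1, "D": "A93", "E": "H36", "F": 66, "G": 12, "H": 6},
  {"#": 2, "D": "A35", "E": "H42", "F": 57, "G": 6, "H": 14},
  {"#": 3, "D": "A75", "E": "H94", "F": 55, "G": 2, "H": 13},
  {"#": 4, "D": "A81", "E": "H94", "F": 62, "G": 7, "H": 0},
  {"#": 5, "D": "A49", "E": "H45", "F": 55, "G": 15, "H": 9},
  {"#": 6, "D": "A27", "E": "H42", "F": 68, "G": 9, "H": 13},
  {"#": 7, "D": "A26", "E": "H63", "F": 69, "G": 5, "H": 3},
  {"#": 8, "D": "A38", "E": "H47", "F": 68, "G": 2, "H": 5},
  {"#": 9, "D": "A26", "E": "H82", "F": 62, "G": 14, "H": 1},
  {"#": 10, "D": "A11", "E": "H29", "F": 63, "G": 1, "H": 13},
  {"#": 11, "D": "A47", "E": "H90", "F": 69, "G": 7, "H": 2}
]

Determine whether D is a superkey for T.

No

Rows 7 and 9 have the same D value D=A26 but are distinct tuples, so D does not determine every attribute — not a superkey.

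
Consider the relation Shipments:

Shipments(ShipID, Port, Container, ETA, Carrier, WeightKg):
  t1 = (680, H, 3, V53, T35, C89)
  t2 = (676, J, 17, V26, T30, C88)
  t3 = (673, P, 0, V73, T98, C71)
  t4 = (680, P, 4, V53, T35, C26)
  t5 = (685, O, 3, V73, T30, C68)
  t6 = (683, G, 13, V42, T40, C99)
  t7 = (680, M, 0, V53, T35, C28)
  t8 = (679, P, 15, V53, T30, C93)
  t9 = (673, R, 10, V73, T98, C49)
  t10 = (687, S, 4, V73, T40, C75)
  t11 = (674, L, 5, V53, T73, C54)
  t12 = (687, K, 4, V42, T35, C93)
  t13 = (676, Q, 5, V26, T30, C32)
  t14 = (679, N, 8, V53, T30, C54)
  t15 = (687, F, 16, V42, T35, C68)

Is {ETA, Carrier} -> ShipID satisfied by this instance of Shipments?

(ETA=V53, Carrier=T35): rows 1, 4, 7 → ShipID = 680, 680, 680 ✓
(ETA=V26, Carrier=T30): rows 2, 13 → ShipID = 676, 676 ✓
(ETA=V73, Carrier=T98): rows 3, 9 → ShipID = 673, 673 ✓
(ETA=V73, Carrier=T30): row 5 → ShipID = 685 ✓
(ETA=V42, Carrier=T40): row 6 → ShipID = 683 ✓
(ETA=V53, Carrier=T30): rows 8, 14 → ShipID = 679, 679 ✓
(ETA=V73, Carrier=T40): row 10 → ShipID = 687 ✓
(ETA=V53, Carrier=T73): row 11 → ShipID = 674 ✓
(ETA=V42, Carrier=T35): rows 12, 15 → ShipID = 687, 687 ✓
Every {ETA, Carrier} value is associated with a single ShipID value, so {ETA, Carrier} -> ShipID holds.

Yes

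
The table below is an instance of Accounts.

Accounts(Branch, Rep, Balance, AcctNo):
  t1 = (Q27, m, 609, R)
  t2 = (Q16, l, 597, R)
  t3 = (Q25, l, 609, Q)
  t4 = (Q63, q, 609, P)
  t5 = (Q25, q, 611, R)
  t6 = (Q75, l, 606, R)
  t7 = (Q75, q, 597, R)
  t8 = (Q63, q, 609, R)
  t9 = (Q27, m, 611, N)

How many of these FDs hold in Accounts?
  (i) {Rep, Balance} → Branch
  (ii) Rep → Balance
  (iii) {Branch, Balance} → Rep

(i) {Rep, Balance} → Branch: every LHS value maps to a single RHS value — holds.
(ii) Rep → Balance: Rep=m: rows 1, 9 → Balance takes values {609, 611} — violation; Rep=l: rows 2, 3, 6 → Balance takes values {597, 609, 606} — violation; Rep=q: rows 4, 5, 7, 8 → Balance takes values {609, 611, 597} — violation — fails.
(iii) {Branch, Balance} → Rep: every LHS value maps to a single RHS value — holds.
2 of the 3 dependencies hold.

2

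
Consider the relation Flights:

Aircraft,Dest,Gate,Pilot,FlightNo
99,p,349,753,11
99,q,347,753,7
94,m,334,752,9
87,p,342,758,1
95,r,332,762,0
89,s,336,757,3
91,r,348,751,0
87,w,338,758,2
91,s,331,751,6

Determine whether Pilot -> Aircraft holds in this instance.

Pilot=753: 2 rows → Aircraft = 99, 99 ✓
Pilot=752: 1 row → Aircraft = 94 ✓
Pilot=758: 2 rows → Aircraft = 87, 87 ✓
Pilot=762: 1 row → Aircraft = 95 ✓
Pilot=757: 1 row → Aircraft = 89 ✓
Pilot=751: 2 rows → Aircraft = 91, 91 ✓
Every Pilot value is associated with a single Aircraft value, so Pilot -> Aircraft holds.

Yes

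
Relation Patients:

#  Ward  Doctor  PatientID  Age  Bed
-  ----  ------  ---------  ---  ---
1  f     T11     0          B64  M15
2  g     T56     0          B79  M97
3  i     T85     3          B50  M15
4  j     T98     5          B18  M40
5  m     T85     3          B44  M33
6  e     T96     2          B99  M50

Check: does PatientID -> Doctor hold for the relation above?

No

PatientID=0: rows 1, 2 → Doctor takes values {T11, T56} — violation
PatientID=3: rows 3, 5 → Doctor = T85, T85 ✓
PatientID=5: row 4 → Doctor = T98 ✓
PatientID=2: row 6 → Doctor = T96 ✓
Two rows agree on PatientID but differ on Doctor, so PatientID -> Doctor does not hold.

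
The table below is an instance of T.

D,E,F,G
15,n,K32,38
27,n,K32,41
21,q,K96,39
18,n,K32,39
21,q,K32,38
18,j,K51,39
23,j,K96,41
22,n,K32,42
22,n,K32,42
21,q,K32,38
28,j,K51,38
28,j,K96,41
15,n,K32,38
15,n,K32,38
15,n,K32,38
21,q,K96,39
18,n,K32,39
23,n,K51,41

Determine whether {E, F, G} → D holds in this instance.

(E=n, F=K32, G=38): 4 rows → D = 15, 15, 15, 15 ✓
(E=n, F=K32, G=41): 1 row → D = 27 ✓
(E=q, F=K96, G=39): 2 rows → D = 21, 21 ✓
(E=n, F=K32, G=39): 2 rows → D = 18, 18 ✓
(E=q, F=K32, G=38): 2 rows → D = 21, 21 ✓
(E=j, F=K51, G=39): 1 row → D = 18 ✓
(E=j, F=K96, G=41): 2 rows → D takes values {23, 28} — violation
(E=n, F=K32, G=42): 2 rows → D = 22, 22 ✓
(E=j, F=K51, G=38): 1 row → D = 28 ✓
(E=n, F=K51, G=41): 1 row → D = 23 ✓
Two rows agree on {E, F, G} but differ on D, so {E, F, G} → D does not hold.

No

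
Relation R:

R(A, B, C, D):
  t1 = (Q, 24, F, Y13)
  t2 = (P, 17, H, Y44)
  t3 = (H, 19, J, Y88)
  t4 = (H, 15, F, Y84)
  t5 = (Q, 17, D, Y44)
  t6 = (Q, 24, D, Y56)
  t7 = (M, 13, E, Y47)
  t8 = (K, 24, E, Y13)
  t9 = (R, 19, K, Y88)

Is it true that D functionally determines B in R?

D=Y13: rows 1, 8 → B = 24, 24 ✓
D=Y44: rows 2, 5 → B = 17, 17 ✓
D=Y88: rows 3, 9 → B = 19, 19 ✓
D=Y84: row 4 → B = 15 ✓
D=Y56: row 6 → B = 24 ✓
D=Y47: row 7 → B = 13 ✓
Every D value is associated with a single B value, so D → B holds.

Yes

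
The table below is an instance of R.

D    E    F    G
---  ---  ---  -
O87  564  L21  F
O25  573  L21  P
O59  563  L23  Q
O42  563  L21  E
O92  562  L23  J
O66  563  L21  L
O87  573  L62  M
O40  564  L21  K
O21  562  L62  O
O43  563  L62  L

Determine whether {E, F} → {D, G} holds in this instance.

(E=564, F=L21): 2 rows → {D,G} takes values {(O87, F), (O40, K)} — violation
(E=573, F=L21): 1 row → {D,G} = (O25, P) ✓
(E=563, F=L23): 1 row → {D,G} = (O59, Q) ✓
(E=563, F=L21): 2 rows → {D,G} takes values {(O42, E), (O66, L)} — violation
(E=562, F=L23): 1 row → {D,G} = (O92, J) ✓
(E=573, F=L62): 1 row → {D,G} = (O87, M) ✓
(E=562, F=L62): 1 row → {D,G} = (O21, O) ✓
(E=563, F=L62): 1 row → {D,G} = (O43, L) ✓
Two rows agree on {E, F} but differ on {D, G}, so {E, F} → {D, G} does not hold.

No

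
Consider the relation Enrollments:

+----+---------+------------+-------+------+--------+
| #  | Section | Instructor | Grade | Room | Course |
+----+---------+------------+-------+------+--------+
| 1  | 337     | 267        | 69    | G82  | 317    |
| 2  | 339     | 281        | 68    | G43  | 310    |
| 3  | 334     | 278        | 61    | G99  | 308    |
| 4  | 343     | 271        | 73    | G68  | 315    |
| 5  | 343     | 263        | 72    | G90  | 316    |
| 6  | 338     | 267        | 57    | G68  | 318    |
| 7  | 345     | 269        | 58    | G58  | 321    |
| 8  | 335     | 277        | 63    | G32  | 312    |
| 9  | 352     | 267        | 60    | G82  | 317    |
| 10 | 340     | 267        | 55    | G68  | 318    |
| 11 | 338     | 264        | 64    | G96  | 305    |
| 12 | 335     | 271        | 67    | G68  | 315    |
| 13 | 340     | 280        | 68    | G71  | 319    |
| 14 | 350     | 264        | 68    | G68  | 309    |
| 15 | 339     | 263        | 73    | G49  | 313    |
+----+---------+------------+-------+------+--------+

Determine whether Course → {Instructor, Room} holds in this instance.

Yes

Course=317: rows 1, 9 → {Instructor,Room} = (267, G82), (267, G82) ✓
Course=310: row 2 → {Instructor,Room} = (281, G43) ✓
Course=308: row 3 → {Instructor,Room} = (278, G99) ✓
Course=315: rows 4, 12 → {Instructor,Room} = (271, G68), (271, G68) ✓
Course=316: row 5 → {Instructor,Room} = (263, G90) ✓
Course=318: rows 6, 10 → {Instructor,Room} = (267, G68), (267, G68) ✓
Course=321: row 7 → {Instructor,Room} = (269, G58) ✓
Course=312: row 8 → {Instructor,Room} = (277, G32) ✓
Course=305: row 11 → {Instructor,Room} = (264, G96) ✓
Course=319: row 13 → {Instructor,Room} = (280, G71) ✓
Course=309: row 14 → {Instructor,Room} = (264, G68) ✓
Course=313: row 15 → {Instructor,Room} = (263, G49) ✓
Every Course value is associated with a single {Instructor, Room} value, so Course → {Instructor, Room} holds.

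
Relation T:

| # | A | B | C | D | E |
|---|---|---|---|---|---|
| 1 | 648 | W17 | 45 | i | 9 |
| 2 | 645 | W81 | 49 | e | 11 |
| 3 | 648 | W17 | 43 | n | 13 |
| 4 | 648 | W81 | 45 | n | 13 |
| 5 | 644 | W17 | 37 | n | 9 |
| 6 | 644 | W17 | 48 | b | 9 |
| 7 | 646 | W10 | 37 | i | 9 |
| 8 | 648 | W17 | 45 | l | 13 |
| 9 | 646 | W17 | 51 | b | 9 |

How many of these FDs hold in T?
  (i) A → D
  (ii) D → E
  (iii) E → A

0

(i) A → D: A=648: rows 1, 3, 4, 8 → D takes values {i, n, l} — violation; A=644: rows 5, 6 → D takes values {n, b} — violation; A=646: rows 7, 9 → D takes values {i, b} — violation — fails.
(ii) D → E: D=n: rows 3, 4, 5 → E takes values {13, 9} — violation — fails.
(iii) E → A: E=9: rows 1, 5, 6, 7, 9 → A takes values {648, 644, 646} — violation — fails.
None of the 3 dependencies hold.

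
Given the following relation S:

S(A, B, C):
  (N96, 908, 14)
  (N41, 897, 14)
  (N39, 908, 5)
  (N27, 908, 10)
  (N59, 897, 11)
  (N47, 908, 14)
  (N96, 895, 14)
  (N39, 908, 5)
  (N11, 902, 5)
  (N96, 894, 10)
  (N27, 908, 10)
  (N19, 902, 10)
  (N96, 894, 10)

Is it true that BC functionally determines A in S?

(B=908, C=14): 2 rows → A takes values {N96, N47} — violation
(B=897, C=14): 1 row → A = N41 ✓
(B=908, C=5): 2 rows → A = N39, N39 ✓
(B=908, C=10): 2 rows → A = N27, N27 ✓
(B=897, C=11): 1 row → A = N59 ✓
(B=895, C=14): 1 row → A = N96 ✓
(B=902, C=5): 1 row → A = N11 ✓
(B=894, C=10): 2 rows → A = N96, N96 ✓
(B=902, C=10): 1 row → A = N19 ✓
Two rows agree on BC but differ on A, so BC → A does not hold.

No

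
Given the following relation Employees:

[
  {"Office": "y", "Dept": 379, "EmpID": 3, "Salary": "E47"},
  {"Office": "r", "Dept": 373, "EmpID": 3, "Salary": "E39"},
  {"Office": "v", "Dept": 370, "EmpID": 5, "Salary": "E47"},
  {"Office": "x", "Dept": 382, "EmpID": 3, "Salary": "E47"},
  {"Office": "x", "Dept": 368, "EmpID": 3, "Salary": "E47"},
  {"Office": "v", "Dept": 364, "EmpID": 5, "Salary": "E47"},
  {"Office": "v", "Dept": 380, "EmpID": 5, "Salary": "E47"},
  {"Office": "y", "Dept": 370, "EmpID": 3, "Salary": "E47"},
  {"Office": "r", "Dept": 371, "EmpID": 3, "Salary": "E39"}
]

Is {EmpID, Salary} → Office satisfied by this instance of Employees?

(EmpID=3, Salary=E47): 4 rows → Office takes values {y, x} — violation
(EmpID=3, Salary=E39): 2 rows → Office = r, r ✓
(EmpID=5, Salary=E47): 3 rows → Office = v, v, v ✓
Two rows agree on {EmpID, Salary} but differ on Office, so {EmpID, Salary} → Office does not hold.

No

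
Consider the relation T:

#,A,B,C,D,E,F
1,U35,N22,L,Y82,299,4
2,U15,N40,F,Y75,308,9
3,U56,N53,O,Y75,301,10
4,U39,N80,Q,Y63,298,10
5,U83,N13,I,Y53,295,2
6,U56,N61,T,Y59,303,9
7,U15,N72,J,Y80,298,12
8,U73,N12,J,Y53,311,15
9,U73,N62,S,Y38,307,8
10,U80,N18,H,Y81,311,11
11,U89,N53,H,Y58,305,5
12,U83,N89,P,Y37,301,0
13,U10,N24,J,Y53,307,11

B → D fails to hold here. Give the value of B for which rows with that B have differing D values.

B=N22: row 1 → D = Y82 ✓
B=N40: row 2 → D = Y75 ✓
B=N53: rows 3, 11 → D takes values {Y75, Y58} — violation
B=N80: row 4 → D = Y63 ✓
B=N13: row 5 → D = Y53 ✓
B=N61: row 6 → D = Y59 ✓
B=N72: row 7 → D = Y80 ✓
B=N12: row 8 → D = Y53 ✓
B=N62: row 9 → D = Y38 ✓
B=N18: row 10 → D = Y81 ✓
B=N89: row 12 → D = Y37 ✓
B=N24: row 13 → D = Y53 ✓
The only B value with inconsistent D is B=N53.

N53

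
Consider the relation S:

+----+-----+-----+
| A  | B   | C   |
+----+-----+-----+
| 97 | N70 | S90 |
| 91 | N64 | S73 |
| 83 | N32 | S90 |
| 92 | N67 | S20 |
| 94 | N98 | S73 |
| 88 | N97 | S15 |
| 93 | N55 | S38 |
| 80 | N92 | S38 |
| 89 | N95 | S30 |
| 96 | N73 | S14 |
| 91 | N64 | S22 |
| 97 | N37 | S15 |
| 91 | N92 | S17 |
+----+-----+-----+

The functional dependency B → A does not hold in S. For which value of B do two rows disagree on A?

N92

B=N70: 1 row → A = 97 ✓
B=N64: 2 rows → A = 91, 91 ✓
B=N32: 1 row → A = 83 ✓
B=N67: 1 row → A = 92 ✓
B=N98: 1 row → A = 94 ✓
B=N97: 1 row → A = 88 ✓
B=N55: 1 row → A = 93 ✓
B=N92: 2 rows → A takes values {80, 91} — violation
B=N95: 1 row → A = 89 ✓
B=N73: 1 row → A = 96 ✓
B=N37: 1 row → A = 97 ✓
The only B value with inconsistent A is B=N92.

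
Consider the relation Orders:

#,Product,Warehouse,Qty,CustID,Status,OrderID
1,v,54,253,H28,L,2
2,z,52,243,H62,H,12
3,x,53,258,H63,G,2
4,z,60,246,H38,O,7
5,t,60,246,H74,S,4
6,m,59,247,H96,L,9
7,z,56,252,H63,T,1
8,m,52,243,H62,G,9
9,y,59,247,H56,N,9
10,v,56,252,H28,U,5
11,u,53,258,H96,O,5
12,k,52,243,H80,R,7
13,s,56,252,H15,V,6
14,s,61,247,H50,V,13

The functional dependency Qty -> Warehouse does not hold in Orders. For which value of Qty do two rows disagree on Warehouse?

Qty=253: row 1 → Warehouse = 54 ✓
Qty=243: rows 2, 8, 12 → Warehouse = 52, 52, 52 ✓
Qty=258: rows 3, 11 → Warehouse = 53, 53 ✓
Qty=246: rows 4, 5 → Warehouse = 60, 60 ✓
Qty=247: rows 6, 9, 14 → Warehouse takes values {59, 61} — violation
Qty=252: rows 7, 10, 13 → Warehouse = 56, 56, 56 ✓
The only Qty value with inconsistent Warehouse is Qty=247.

247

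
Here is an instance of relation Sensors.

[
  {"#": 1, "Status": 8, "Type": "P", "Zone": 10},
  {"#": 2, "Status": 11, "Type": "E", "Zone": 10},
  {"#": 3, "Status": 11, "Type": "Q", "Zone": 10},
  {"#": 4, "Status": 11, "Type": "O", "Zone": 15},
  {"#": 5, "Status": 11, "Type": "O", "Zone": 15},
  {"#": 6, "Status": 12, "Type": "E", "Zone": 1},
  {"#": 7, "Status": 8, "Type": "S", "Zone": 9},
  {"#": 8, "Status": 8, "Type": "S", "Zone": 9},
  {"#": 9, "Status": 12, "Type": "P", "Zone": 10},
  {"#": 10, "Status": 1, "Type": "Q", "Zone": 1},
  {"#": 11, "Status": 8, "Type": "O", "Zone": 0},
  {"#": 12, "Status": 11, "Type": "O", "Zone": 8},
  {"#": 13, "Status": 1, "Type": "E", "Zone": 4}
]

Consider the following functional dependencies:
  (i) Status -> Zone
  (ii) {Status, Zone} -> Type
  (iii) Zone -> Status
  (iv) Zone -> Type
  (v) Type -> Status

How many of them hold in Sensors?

(i) Status -> Zone: Status=8: rows 1, 7, 8, 11 → Zone takes values {10, 9, 0} — violation; Status=11: rows 2, 3, 4, 5, 12 → Zone takes values {10, 15, 8} — violation; Status=12: rows 6, 9 → Zone takes values {1, 10} — violation; Status=1: rows 10, 13 → Zone takes values {1, 4} — violation — fails.
(ii) {Status, Zone} -> Type: (Status=11, Zone=10): rows 2, 3 → Type takes values {E, Q} — violation — fails.
(iii) Zone -> Status: Zone=10: rows 1, 2, 3, 9 → Status takes values {8, 11, 12} — violation; Zone=1: rows 6, 10 → Status takes values {12, 1} — violation — fails.
(iv) Zone -> Type: Zone=10: rows 1, 2, 3, 9 → Type takes values {P, E, Q} — violation; Zone=1: rows 6, 10 → Type takes values {E, Q} — violation — fails.
(v) Type -> Status: Type=P: rows 1, 9 → Status takes values {8, 12} — violation; Type=E: rows 2, 6, 13 → Status takes values {11, 12, 1} — violation; Type=Q: rows 3, 10 → Status takes values {11, 1} — violation; Type=O: rows 4, 5, 11, 12 → Status takes values {11, 8} — violation — fails.
None of the 5 dependencies hold.

0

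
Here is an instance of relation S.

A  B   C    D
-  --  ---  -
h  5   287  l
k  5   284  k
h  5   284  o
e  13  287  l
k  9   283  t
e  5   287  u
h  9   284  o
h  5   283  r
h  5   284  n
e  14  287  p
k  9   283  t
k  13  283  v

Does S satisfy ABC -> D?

(A=h, B=5, C=287): 1 row → D = l ✓
(A=k, B=5, C=284): 1 row → D = k ✓
(A=h, B=5, C=284): 2 rows → D takes values {o, n} — violation
(A=e, B=13, C=287): 1 row → D = l ✓
(A=k, B=9, C=283): 2 rows → D = t, t ✓
(A=e, B=5, C=287): 1 row → D = u ✓
(A=h, B=9, C=284): 1 row → D = o ✓
(A=h, B=5, C=283): 1 row → D = r ✓
(A=e, B=14, C=287): 1 row → D = p ✓
(A=k, B=13, C=283): 1 row → D = v ✓
Two rows agree on ABC but differ on D, so ABC -> D does not hold.

No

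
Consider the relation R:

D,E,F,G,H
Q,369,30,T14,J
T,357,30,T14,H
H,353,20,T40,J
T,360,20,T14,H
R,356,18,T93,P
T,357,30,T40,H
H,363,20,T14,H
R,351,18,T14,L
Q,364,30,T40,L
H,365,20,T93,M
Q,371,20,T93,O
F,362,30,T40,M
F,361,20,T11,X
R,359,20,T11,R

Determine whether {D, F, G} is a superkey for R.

Yes

All 14 rows have distinct {D, F, G} values, so {D, F, G} → (all attributes) holds and {D, F, G} is a superkey.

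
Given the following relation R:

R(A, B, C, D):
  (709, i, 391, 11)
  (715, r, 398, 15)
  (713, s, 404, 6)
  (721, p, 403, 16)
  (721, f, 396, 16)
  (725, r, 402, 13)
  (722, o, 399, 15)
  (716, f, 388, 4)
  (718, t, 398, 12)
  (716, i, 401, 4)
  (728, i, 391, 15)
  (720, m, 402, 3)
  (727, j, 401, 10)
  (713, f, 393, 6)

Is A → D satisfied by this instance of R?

Yes

A=709: 1 row → D = 11 ✓
A=715: 1 row → D = 15 ✓
A=713: 2 rows → D = 6, 6 ✓
A=721: 2 rows → D = 16, 16 ✓
A=725: 1 row → D = 13 ✓
A=722: 1 row → D = 15 ✓
A=716: 2 rows → D = 4, 4 ✓
A=718: 1 row → D = 12 ✓
A=728: 1 row → D = 15 ✓
A=720: 1 row → D = 3 ✓
A=727: 1 row → D = 10 ✓
Every A value is associated with a single D value, so A → D holds.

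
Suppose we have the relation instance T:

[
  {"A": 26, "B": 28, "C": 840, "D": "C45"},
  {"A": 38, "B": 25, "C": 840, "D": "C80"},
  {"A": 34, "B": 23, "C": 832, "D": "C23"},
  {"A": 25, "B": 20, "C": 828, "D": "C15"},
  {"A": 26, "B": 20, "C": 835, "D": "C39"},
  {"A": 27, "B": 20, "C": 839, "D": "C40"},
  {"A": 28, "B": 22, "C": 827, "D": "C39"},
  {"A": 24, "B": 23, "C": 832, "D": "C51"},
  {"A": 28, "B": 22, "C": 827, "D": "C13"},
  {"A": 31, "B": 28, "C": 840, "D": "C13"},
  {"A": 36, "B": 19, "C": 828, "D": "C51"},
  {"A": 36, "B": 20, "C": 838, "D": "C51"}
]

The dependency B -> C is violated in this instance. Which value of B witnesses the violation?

20

B=28: 2 rows → C = 840, 840 ✓
B=25: 1 row → C = 840 ✓
B=23: 2 rows → C = 832, 832 ✓
B=20: 4 rows → C takes values {828, 835, 839, 838} — violation
B=22: 2 rows → C = 827, 827 ✓
B=19: 1 row → C = 828 ✓
The only B value with inconsistent C is B=20.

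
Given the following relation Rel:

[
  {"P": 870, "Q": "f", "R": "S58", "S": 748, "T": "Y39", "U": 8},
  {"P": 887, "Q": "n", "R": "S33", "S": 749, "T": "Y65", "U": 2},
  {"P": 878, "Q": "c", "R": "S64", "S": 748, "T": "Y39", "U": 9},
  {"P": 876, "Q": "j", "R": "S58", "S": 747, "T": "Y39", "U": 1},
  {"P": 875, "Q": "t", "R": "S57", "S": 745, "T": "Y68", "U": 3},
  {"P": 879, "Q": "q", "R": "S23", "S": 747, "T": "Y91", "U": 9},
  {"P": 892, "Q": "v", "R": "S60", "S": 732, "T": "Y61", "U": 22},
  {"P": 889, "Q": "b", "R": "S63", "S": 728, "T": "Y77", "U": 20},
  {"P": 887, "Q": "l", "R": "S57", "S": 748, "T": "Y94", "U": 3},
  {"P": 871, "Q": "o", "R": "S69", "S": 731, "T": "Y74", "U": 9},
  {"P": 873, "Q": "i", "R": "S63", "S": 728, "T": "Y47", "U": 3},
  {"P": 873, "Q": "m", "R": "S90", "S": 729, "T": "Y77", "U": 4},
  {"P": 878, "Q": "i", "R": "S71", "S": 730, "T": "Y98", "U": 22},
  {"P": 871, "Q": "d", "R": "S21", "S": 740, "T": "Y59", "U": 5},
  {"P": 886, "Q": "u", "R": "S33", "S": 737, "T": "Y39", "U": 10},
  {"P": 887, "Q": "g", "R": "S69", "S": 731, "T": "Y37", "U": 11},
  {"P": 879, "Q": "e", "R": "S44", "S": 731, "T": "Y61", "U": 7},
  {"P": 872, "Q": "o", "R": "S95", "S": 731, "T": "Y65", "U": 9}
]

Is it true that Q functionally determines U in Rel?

Q=f: 1 row → U = 8 ✓
Q=n: 1 row → U = 2 ✓
Q=c: 1 row → U = 9 ✓
Q=j: 1 row → U = 1 ✓
Q=t: 1 row → U = 3 ✓
Q=q: 1 row → U = 9 ✓
Q=v: 1 row → U = 22 ✓
Q=b: 1 row → U = 20 ✓
Q=l: 1 row → U = 3 ✓
Q=o: 2 rows → U = 9, 9 ✓
Q=i: 2 rows → U takes values {3, 22} — violation
Q=m: 1 row → U = 4 ✓
Q=d: 1 row → U = 5 ✓
Q=u: 1 row → U = 10 ✓
Q=g: 1 row → U = 11 ✓
Q=e: 1 row → U = 7 ✓
Two rows agree on Q but differ on U, so Q → U does not hold.

No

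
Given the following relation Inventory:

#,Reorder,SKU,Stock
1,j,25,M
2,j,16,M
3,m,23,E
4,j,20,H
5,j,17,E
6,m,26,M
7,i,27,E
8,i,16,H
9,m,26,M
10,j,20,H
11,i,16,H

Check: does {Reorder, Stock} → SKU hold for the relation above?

(Reorder=j, Stock=M): rows 1, 2 → SKU takes values {25, 16} — violation
(Reorder=m, Stock=E): row 3 → SKU = 23 ✓
(Reorder=j, Stock=H): rows 4, 10 → SKU = 20, 20 ✓
(Reorder=j, Stock=E): row 5 → SKU = 17 ✓
(Reorder=m, Stock=M): rows 6, 9 → SKU = 26, 26 ✓
(Reorder=i, Stock=E): row 7 → SKU = 27 ✓
(Reorder=i, Stock=H): rows 8, 11 → SKU = 16, 16 ✓
Two rows agree on {Reorder, Stock} but differ on SKU, so {Reorder, Stock} → SKU does not hold.

No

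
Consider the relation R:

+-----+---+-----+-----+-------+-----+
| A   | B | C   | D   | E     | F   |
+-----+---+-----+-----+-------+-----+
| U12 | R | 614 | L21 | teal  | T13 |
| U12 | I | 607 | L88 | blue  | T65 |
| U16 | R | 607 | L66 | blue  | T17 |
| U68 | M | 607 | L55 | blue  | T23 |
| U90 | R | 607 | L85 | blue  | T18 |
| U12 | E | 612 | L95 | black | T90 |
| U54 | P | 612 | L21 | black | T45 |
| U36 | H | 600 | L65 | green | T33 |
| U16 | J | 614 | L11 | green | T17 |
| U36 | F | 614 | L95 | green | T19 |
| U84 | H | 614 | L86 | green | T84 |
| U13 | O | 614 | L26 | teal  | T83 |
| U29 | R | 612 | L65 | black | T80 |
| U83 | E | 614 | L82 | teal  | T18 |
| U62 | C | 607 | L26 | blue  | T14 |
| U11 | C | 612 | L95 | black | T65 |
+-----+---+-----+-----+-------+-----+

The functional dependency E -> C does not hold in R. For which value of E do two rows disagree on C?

green

E=teal: 3 rows → C = 614, 614, 614 ✓
E=blue: 5 rows → C = 607, 607, 607, 607, 607 ✓
E=black: 4 rows → C = 612, 612, 612, 612 ✓
E=green: 4 rows → C takes values {600, 614} — violation
The only E value with inconsistent C is E=green.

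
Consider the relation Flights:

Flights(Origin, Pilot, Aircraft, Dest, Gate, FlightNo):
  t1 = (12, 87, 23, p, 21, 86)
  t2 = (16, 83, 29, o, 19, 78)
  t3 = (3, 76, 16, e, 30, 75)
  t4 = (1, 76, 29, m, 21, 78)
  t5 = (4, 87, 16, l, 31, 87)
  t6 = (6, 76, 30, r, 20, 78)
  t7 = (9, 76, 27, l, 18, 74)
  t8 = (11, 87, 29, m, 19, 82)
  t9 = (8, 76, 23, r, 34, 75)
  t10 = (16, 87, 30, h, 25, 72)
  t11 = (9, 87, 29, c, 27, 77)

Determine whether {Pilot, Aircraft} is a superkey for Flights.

Rows 8 and 11 have the same {Pilot, Aircraft} value (Pilot=87, Aircraft=29) but are distinct tuples, so {Pilot, Aircraft} does not determine every attribute — not a superkey.

No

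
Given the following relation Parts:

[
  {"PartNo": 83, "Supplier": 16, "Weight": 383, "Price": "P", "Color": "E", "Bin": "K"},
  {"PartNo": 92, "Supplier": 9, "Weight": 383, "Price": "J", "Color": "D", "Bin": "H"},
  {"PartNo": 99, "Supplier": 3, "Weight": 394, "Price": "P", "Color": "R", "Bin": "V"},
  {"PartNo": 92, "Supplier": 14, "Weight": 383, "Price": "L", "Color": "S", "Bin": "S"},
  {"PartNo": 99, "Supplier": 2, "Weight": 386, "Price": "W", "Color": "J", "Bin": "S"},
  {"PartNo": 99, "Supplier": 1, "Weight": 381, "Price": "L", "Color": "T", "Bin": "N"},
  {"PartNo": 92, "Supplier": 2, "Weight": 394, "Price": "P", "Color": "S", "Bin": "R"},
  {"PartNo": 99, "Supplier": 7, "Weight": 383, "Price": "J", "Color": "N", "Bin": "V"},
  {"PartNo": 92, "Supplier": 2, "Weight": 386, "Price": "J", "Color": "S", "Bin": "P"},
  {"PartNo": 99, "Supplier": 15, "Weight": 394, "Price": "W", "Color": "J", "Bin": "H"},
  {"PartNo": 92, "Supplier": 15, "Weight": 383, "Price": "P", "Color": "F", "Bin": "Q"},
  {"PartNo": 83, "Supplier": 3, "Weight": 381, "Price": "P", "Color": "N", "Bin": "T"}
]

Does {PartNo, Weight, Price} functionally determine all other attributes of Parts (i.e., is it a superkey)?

All 12 rows have distinct {PartNo, Weight, Price} values, so {PartNo, Weight, Price} → (all attributes) holds and {PartNo, Weight, Price} is a superkey.

Yes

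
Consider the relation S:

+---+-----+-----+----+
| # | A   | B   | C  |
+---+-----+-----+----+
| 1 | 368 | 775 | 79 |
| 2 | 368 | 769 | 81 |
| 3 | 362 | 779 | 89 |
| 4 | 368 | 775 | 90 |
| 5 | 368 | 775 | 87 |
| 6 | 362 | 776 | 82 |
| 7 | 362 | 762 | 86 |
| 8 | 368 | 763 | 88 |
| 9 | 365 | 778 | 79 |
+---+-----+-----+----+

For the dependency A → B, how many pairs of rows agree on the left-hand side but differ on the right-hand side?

A=368: violating pairs (1,2), (1,8), (2,4), (2,5), (2,8), (4,8), (5,8) — 7 pairs.
A=362: violating pairs (3,6), (3,7), (6,7) — 3 pairs.

10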